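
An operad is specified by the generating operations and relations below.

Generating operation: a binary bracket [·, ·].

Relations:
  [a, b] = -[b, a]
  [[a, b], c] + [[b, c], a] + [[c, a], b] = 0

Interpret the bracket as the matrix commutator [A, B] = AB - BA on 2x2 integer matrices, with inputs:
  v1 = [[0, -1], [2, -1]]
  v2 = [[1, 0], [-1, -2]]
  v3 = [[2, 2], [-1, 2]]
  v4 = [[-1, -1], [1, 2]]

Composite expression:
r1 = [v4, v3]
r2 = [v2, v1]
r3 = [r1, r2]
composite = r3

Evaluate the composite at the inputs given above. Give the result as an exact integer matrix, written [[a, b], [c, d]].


[[33, -6], [-8, -33]]

[v4, v3] = [[-1, -6], [-3, 1]]
[v2, v1] = [[-1, -3], [-7, 1]]
[[v4, v3], [v2, v1]] = [[33, -6], [-8, -33]]


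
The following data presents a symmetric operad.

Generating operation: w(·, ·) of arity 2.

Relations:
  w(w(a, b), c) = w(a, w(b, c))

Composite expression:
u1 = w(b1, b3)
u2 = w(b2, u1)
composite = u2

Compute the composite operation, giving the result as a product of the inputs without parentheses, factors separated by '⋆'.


b2 ⋆ b1 ⋆ b3


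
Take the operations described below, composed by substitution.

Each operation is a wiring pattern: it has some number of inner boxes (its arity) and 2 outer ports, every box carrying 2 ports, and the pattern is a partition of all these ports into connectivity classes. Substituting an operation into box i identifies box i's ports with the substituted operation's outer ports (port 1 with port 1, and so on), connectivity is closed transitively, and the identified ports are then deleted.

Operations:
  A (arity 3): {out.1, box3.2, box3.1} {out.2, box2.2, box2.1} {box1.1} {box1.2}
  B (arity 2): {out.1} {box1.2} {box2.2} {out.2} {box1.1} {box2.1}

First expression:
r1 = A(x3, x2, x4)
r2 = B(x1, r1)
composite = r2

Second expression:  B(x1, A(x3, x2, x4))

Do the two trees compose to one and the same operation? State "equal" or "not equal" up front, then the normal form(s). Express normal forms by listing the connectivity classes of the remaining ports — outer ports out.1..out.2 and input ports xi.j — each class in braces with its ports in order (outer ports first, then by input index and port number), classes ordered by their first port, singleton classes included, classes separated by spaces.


equal: each reduces to {out.1} {out.2} {x1.1} {x1.2} {x2.1, x2.2} {x3.1} {x3.2} {x4.1, x4.2}

The first composite normalizes to {out.1} {out.2} {x1.1} {x1.2} {x2.1, x2.2} {x3.1} {x3.2} {x4.1, x4.2}
The second composite normalizes to {out.1} {out.2} {x1.1} {x1.2} {x2.1, x2.2} {x3.1} {x3.2} {x4.1, x4.2}
The normal forms match — equal.


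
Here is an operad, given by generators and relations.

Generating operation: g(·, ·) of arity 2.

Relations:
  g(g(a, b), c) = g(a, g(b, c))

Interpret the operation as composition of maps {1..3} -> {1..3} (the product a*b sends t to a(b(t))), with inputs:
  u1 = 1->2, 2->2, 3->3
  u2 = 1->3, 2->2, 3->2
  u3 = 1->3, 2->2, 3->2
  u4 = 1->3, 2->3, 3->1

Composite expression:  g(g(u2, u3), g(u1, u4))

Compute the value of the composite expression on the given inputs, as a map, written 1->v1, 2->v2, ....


g(u2, u3) = 1->2, 2->2, 3->2
g(u1, u4) = 1->3, 2->3, 3->2
g(g(u2, u3), g(u1, u4)) = 1->2, 2->2, 3->2

1->2, 2->2, 3->2


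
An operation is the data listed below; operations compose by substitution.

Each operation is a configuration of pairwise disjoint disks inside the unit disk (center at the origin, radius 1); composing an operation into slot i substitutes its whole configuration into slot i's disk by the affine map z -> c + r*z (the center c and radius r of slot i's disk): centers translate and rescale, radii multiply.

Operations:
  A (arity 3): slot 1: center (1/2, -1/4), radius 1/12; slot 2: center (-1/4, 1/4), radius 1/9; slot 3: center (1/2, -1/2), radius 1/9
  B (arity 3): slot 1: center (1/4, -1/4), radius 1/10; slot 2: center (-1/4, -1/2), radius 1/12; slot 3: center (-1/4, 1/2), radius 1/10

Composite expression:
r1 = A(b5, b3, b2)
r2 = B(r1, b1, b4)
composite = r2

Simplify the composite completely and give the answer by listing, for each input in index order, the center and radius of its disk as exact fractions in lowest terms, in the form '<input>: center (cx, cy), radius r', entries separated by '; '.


b1: center (-1/4, -1/2), radius 1/12; b2: center (3/10, -3/10), radius 1/90; b3: center (9/40, -9/40), radius 1/90; b4: center (-1/4, 1/2), radius 1/10; b5: center (3/10, -11/40), radius 1/120

Only the slot chain above each b matters under B; compose those maps.
b5: after 2 affine steps, its disk has center (3/10, -11/40), radius 1/120
b3: after 2 affine steps, its disk has center (9/40, -9/40), radius 1/90
b2: after 2 affine steps, its disk has center (3/10, -3/10), radius 1/90
b1: after 1 affine step, its disk has center (-1/4, -1/2), radius 1/12
b4: after 1 affine step, its disk has center (-1/4, 1/2), radius 1/10


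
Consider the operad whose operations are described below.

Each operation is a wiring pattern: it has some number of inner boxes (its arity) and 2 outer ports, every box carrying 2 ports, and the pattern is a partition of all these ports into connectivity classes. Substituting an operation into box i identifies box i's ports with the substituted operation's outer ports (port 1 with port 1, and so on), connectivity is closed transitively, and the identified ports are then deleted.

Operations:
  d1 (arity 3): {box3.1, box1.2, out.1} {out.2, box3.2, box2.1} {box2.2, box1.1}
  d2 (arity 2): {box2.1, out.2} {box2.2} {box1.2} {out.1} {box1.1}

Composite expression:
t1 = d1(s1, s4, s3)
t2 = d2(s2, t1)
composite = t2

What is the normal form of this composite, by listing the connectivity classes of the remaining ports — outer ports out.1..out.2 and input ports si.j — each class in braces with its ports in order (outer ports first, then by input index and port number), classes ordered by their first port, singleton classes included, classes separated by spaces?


{out.1} {out.2, s1.2, s3.1} {s1.1, s4.2} {s2.1} {s2.2} {s3.2, s4.1}

Treat the ports identified at d2 as solder joints: merge, then drop.
through d1, on inputs (s1, s4, s3): {out.1, s1.2, s3.1} {out.2, s3.2, s4.1} {s1.1, s4.2} (out.j = stage outer ports)
through d2, on inputs (s2, s1, s4, s3): {out.1} {out.2, s1.2, s3.1} {s1.1, s4.2} {s2.1} {s2.2} {s3.2, s4.1} (out.j = stage outer ports)


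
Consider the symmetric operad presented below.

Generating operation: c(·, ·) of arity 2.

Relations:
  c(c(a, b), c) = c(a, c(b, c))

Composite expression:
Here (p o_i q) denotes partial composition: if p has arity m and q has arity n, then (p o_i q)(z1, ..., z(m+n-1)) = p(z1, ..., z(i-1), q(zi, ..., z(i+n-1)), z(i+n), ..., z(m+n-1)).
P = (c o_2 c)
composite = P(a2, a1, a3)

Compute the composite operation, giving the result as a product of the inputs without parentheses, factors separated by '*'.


a2 * a1 * a3

All parenthesizations of c agree; list the a-inputs left to right.
c(a1, a3) flattens to a1 * a3
c(a2, c(a1, a3)) flattens to a2 * a1 * a3


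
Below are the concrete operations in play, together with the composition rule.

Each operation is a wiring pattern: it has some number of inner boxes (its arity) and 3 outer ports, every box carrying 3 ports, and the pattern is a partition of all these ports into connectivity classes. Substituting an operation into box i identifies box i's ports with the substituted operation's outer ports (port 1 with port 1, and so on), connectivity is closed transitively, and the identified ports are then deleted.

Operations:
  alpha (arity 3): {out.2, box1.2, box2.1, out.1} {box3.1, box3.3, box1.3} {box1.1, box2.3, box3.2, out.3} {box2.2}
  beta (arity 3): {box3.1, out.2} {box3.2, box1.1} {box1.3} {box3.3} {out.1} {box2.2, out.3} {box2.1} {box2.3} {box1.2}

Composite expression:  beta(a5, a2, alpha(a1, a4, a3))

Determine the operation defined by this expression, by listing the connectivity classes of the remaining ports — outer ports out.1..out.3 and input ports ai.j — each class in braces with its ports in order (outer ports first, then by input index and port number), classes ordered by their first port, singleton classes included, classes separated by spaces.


{out.1} {out.2, a1.2, a4.1, a5.1} {out.3, a2.2} {a1.1, a3.2, a4.3} {a1.3, a3.1, a3.3} {a2.1} {a2.3} {a4.2} {a5.2} {a5.3}

Reachability decides: close wires over beta-identified ports.
stage alpha: inputs (a1, a4, a3), connectivity {out.1, out.2, a1.2, a4.1} {out.3, a1.1, a3.2, a4.3} {a1.3, a3.1, a3.3} {a4.2}, out.j its boundary
stage beta: inputs (a5, a2, a1, a4, a3), connectivity {out.1} {out.2, a1.2, a4.1, a5.1} {out.3, a2.2} {a1.1, a3.2, a4.3} {a1.3, a3.1, a3.3} {a2.1} {a2.3} {a4.2} {a5.2} {a5.3}, out.j its boundary


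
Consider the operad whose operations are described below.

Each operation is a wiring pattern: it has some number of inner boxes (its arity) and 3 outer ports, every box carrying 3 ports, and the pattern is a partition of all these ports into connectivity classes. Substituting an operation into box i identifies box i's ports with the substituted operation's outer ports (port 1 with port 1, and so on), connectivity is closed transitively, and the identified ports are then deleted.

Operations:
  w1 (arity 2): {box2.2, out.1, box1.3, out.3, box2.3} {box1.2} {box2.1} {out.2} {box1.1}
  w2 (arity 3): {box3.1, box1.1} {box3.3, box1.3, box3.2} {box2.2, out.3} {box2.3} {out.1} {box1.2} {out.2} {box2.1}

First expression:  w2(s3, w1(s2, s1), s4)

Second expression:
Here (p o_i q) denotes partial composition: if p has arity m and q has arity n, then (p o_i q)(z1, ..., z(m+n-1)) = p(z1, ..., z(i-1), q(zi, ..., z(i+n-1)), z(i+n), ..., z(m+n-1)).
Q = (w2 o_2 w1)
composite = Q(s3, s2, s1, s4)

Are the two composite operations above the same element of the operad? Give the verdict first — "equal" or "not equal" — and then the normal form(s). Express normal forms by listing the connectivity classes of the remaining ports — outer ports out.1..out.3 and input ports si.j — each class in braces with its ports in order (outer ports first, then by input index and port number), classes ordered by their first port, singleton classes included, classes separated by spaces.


equal — both sides give {out.1} {out.2} {out.3} {s1.1} {s1.2, s1.3, s2.3} {s2.1} {s2.2} {s3.1, s4.1} {s3.2} {s3.3, s4.2, s4.3}

The first composite normalizes to {out.1} {out.2} {out.3} {s1.1} {s1.2, s1.3, s2.3} {s2.1} {s2.2} {s3.1, s4.1} {s3.2} {s3.3, s4.2, s4.3}
The second composite normalizes to {out.1} {out.2} {out.3} {s1.1} {s1.2, s1.3, s2.3} {s2.1} {s2.2} {s3.1, s4.1} {s3.2} {s3.3, s4.2, s4.3}
The forms coincide; equal.


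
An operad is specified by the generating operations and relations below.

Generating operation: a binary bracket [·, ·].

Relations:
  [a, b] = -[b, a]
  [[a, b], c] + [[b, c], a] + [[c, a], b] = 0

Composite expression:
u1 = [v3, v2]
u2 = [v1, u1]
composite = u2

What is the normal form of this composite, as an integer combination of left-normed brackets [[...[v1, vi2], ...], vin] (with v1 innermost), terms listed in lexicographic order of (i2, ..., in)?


-[[v1, v2], v3] + [[v1, v3], v2]

Expand each bracket as ab - ba; the v1-initial words give the coefficients.
Composite bracket: [v1, [v3, v2]]
Expanding via [a, b] = ab - ba: 4 signed words (2^2 = 4).
Only words starting with v1 matter:
  v1v2v3 (sign -1) contributes -[[v1, v2], v3]
  v1v3v2 (sign +1) contributes +[[v1, v3], v2]


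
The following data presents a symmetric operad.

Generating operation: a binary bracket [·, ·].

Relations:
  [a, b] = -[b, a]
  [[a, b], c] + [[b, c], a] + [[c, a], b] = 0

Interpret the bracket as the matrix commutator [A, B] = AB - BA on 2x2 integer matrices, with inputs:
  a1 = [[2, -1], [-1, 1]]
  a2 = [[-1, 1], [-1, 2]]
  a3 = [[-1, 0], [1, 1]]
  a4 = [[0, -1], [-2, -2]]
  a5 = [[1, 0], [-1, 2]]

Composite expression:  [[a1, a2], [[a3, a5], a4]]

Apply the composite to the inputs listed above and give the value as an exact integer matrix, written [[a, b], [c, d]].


[[12, -12], [0, -12]]

[a1, a2] = [[2, -2], [4, -2]]
[a3, a5] = [[0, 0], [-3, 0]]
[[a3, a5], a4] = [[-3, 0], [-6, 3]]
[[a1, a2], [[a3, a5], a4]] = [[12, -12], [0, -12]]


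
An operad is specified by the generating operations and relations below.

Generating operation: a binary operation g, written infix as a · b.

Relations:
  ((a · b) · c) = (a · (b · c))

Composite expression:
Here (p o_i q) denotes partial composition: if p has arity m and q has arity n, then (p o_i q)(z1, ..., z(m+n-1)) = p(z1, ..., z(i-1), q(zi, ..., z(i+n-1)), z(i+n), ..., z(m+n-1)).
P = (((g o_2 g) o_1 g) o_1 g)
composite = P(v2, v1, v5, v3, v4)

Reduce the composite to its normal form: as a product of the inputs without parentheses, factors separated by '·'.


Every regrouping of g is equal, so read the v-inputs in written order.
(v2 · v1) spells out as v2 · v1
((v2 · v1) · v5) spells out as v2 · v1 · v5
(v3 · v4) spells out as v3 · v4
(((v2 · v1) · v5) · (v3 · v4)) spells out as v2 · v1 · v5 · v3 · v4

v2 · v1 · v5 · v3 · v4


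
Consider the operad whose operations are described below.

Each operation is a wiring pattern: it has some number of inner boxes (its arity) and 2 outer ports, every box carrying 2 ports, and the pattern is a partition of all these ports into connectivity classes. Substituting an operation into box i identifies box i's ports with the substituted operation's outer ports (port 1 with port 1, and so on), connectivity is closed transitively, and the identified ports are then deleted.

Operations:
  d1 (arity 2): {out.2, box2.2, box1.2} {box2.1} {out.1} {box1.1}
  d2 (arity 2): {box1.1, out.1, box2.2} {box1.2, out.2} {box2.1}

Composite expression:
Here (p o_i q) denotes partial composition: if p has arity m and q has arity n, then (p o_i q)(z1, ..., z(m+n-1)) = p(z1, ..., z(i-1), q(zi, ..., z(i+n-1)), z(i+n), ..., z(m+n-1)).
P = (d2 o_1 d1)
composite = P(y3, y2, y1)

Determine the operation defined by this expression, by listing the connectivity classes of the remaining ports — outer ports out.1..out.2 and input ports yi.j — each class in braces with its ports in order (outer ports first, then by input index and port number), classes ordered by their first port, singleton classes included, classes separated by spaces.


{out.1, y1.2} {out.2, y2.2, y3.2} {y1.1} {y2.1} {y3.1}

Two ports join when wires chain via d2-identified ports.
composing d1 on (y3, y2), with out.j its own outer ports: {out.1} {out.2, y2.2, y3.2} {y2.1} {y3.1}
composing d2 on (y3, y2, y1), with out.j its own outer ports: {out.1, y1.2} {out.2, y2.2, y3.2} {y1.1} {y2.1} {y3.1}


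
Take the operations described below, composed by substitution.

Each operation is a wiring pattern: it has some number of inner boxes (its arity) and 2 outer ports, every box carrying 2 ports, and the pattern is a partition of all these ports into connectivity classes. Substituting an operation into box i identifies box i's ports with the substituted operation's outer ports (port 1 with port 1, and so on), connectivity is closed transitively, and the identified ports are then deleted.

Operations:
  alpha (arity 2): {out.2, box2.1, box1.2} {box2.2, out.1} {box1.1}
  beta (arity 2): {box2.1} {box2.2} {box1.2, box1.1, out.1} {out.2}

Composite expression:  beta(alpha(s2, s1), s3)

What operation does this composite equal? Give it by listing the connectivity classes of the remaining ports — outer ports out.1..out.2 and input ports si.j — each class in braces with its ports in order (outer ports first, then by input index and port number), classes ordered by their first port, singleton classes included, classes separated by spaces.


{out.1, s1.1, s1.2, s2.2} {out.2} {s2.1} {s3.1} {s3.2}

Treat the ports identified at beta as solder joints: merge, then drop.
alpha over (s2, s1) gives {out.1, s1.2} {out.2, s1.1, s2.2} {s2.1}, out.j being that stage's outer ports
beta over (s2, s1, s3) gives {out.1, s1.1, s1.2, s2.2} {out.2} {s2.1} {s3.1} {s3.2}, out.j being that stage's outer ports


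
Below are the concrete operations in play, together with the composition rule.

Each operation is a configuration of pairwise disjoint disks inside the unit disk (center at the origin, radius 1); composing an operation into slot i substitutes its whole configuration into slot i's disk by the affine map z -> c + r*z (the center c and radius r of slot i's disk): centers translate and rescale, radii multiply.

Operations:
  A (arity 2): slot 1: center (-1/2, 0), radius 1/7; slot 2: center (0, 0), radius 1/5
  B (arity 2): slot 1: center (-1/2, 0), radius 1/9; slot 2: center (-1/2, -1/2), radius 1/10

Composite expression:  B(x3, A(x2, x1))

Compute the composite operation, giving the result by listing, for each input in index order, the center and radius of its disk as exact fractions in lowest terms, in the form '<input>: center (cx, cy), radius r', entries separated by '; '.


x1: center (-1/2, -1/2), radius 1/50; x2: center (-11/20, -1/2), radius 1/70; x3: center (-1/2, 0), radius 1/9

Affine substitution under B: radii multiply and x-centers shift.
for x3, the 1-step affine chain lands on center (-1/2, 0), radius 1/9
for x2, the 2-step affine chain lands on center (-11/20, -1/2), radius 1/70
for x1, the 2-step affine chain lands on center (-1/2, -1/2), radius 1/50


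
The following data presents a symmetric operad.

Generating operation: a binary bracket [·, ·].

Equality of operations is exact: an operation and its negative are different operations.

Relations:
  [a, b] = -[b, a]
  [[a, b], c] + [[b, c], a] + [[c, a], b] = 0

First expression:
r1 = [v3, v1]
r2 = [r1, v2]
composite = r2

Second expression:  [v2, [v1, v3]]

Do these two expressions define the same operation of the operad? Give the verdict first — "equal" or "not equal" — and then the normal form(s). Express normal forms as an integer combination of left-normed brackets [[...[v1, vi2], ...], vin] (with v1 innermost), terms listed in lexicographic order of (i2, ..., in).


equal — both sides give -[[v1, v3], v2]

Normal form of the first expression: -[[v1, v3], v2]
Normal form of the second expression: -[[v1, v3], v2]
The forms coincide; equal.


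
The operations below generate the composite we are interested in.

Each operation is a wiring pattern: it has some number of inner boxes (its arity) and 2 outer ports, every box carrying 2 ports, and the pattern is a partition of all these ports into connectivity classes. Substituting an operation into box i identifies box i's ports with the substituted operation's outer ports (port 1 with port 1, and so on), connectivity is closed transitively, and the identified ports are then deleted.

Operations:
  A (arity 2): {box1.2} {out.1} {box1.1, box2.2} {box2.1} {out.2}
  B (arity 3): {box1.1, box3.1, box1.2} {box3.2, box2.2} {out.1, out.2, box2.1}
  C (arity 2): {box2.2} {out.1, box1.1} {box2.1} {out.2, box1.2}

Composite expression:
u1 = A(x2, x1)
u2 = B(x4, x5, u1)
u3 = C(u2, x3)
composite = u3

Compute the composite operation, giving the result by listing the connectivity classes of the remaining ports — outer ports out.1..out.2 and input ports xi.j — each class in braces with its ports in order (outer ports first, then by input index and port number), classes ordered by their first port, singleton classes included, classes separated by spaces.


{out.1, out.2, x5.1} {x1.1} {x1.2, x2.1} {x2.2} {x3.1} {x3.2} {x4.1, x4.2} {x5.2}

Two ports join when wires chain via C-identified ports.
stage A: inputs (x2, x1), connectivity {out.1} {out.2} {x1.1} {x1.2, x2.1} {x2.2}, out.j its boundary
stage B: inputs (x4, x5, x2, x1), connectivity {out.1, out.2, x5.1} {x1.1} {x1.2, x2.1} {x2.2} {x4.1, x4.2} {x5.2}, out.j its boundary
stage C: inputs (x4, x5, x2, x1, x3), connectivity {out.1, out.2, x5.1} {x1.1} {x1.2, x2.1} {x2.2} {x3.1} {x3.2} {x4.1, x4.2} {x5.2}, out.j its boundary


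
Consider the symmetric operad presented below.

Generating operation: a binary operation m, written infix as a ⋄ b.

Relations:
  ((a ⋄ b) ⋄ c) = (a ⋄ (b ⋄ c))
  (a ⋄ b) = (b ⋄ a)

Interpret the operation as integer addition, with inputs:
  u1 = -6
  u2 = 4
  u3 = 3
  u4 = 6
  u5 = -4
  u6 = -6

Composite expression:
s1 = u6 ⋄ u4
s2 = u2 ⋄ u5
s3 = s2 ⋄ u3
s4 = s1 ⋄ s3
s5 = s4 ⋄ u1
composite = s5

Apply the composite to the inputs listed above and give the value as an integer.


(u6 ⋄ u4) = 0
(u2 ⋄ u5) = 0
((u2 ⋄ u5) ⋄ u3) = 3
((u6 ⋄ u4) ⋄ ((u2 ⋄ u5) ⋄ u3)) = 3
(((u6 ⋄ u4) ⋄ ((u2 ⋄ u5) ⋄ u3)) ⋄ u1) = -3

-3


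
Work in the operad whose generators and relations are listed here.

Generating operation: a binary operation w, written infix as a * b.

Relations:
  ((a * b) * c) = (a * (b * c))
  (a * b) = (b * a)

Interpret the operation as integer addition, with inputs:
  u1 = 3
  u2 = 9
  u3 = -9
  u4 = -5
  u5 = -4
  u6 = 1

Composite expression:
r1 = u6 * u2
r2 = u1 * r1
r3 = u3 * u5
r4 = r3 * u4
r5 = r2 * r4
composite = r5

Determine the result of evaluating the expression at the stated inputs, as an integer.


-5

(u6 * u2) = 10
(u1 * (u6 * u2)) = 13
(u3 * u5) = -13
((u3 * u5) * u4) = -18
((u1 * (u6 * u2)) * ((u3 * u5) * u4)) = -5


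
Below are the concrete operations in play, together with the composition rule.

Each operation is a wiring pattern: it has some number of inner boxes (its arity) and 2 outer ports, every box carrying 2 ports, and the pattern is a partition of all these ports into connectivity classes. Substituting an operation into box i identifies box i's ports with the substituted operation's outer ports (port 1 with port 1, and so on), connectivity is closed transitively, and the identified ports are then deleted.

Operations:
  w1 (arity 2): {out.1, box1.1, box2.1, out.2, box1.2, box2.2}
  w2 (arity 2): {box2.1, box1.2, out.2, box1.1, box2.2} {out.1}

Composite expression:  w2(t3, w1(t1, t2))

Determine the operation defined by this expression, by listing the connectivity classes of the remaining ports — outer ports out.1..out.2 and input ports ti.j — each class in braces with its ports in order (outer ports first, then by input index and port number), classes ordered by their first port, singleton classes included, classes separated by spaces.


{out.1} {out.2, t1.1, t1.2, t2.1, t2.2, t3.1, t3.2}

Reachability decides: close wires over w2-identified ports.
w1 over (t1, t2) gives {out.1, out.2, t1.1, t1.2, t2.1, t2.2}, out.j being that stage's outer ports
w2 over (t3, t1, t2) gives {out.1} {out.2, t1.1, t1.2, t2.1, t2.2, t3.1, t3.2}, out.j being that stage's outer ports


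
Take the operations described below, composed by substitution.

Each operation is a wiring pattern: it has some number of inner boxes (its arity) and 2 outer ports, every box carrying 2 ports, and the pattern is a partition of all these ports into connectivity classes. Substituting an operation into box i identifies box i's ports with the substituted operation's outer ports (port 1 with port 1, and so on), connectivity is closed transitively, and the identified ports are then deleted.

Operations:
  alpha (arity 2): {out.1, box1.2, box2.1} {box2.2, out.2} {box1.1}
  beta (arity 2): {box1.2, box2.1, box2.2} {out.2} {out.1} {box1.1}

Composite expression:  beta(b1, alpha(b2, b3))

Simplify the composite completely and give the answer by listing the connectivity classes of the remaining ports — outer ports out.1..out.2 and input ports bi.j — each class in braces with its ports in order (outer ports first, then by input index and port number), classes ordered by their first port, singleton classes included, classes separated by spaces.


{out.1} {out.2} {b1.1} {b1.2, b2.2, b3.1, b3.2} {b2.1}

Two ports join when wires chain via beta-identified ports.
after alpha, the pattern on (b2, b3) reads {out.1, b2.2, b3.1} {out.2, b3.2} {b2.1} (out.j = its outer ports)
after beta, the pattern on (b1, b2, b3) reads {out.1} {out.2} {b1.1} {b1.2, b2.2, b3.1, b3.2} {b2.1} (out.j = its outer ports)


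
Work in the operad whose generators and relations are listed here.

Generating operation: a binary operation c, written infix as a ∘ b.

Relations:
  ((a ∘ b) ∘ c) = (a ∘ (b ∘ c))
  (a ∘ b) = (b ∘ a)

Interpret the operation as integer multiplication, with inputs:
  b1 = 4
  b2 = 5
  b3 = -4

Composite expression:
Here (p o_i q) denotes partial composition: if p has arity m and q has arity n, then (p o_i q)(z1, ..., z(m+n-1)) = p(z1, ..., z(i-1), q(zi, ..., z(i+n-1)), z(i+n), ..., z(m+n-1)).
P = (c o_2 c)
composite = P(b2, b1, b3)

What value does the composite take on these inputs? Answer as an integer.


(b1 ∘ b3) = -16
(b2 ∘ (b1 ∘ b3)) = -80

-80


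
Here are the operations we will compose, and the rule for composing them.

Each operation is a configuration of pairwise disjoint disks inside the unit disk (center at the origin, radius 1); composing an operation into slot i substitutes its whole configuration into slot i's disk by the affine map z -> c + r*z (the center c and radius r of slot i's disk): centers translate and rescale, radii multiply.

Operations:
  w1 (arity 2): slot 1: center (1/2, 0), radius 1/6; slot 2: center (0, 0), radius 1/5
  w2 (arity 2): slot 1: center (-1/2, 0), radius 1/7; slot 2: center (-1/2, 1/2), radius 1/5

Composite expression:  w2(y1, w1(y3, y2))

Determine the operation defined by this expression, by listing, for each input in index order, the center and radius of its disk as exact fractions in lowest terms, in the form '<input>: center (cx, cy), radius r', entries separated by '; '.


y1: center (-1/2, 0), radius 1/7; y2: center (-1/2, 1/2), radius 1/25; y3: center (-2/5, 1/2), radius 1/30

Each y-disk chains the slot maps above it in w2; radii multiply.
y1: after 1 affine step, its disk has center (-1/2, 0), radius 1/7
y3: after 2 affine steps, its disk has center (-2/5, 1/2), radius 1/30
y2: after 2 affine steps, its disk has center (-1/2, 1/2), radius 1/25


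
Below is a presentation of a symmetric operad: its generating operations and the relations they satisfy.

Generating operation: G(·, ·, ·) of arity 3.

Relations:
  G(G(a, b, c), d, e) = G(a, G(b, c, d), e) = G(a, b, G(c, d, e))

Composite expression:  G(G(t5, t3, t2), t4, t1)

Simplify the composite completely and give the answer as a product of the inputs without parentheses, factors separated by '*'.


Key point: G is associative — brackets drop, the t-order remains.
G(t5, t3, t2) flattens to t5 * t3 * t2
G(G(t5, t3, t2), t4, t1) flattens to t5 * t3 * t2 * t4 * t1

t5 * t3 * t2 * t4 * t1


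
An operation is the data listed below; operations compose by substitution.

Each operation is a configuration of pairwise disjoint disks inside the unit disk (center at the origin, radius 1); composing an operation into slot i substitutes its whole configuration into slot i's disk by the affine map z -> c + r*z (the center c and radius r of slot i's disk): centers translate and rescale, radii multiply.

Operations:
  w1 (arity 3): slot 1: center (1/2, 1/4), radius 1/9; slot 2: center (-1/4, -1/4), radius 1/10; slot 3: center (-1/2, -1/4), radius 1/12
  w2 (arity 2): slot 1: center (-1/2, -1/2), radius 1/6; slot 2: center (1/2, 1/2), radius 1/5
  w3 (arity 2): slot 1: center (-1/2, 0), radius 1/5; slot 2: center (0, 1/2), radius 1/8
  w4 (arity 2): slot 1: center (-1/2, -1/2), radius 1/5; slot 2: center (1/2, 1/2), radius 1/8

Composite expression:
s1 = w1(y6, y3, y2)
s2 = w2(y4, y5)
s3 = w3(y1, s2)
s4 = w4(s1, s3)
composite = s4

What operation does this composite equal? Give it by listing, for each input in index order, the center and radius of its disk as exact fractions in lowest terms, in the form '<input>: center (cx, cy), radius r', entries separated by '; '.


y1: center (7/16, 1/2), radius 1/40; y2: center (-3/5, -11/20), radius 1/60; y3: center (-11/20, -11/20), radius 1/50; y4: center (63/128, 71/128), radius 1/384; y5: center (65/128, 73/128), radius 1/320; y6: center (-2/5, -9/20), radius 1/45


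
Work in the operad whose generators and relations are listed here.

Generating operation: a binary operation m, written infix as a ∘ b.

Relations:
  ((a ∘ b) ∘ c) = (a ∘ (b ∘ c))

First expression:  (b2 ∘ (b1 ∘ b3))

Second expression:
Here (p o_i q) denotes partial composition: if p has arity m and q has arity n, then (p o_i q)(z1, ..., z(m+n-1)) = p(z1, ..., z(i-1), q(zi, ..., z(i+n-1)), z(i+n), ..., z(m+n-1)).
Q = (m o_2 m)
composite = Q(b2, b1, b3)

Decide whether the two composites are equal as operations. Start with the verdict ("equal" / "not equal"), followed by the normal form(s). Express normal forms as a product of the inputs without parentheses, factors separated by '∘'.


equal — both sides give b2 ∘ b1 ∘ b3

The first expression, normalized: b2 ∘ b1 ∘ b3
The second expression, normalized: b2 ∘ b1 ∘ b3
Both agree, so they are equal.


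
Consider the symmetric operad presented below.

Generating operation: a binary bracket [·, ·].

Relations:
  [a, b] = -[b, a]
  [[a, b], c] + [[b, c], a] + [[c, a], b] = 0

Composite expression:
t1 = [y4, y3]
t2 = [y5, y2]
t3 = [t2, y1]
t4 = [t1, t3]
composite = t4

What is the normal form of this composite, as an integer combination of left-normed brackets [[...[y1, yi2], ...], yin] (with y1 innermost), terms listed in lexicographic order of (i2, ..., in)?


Expand each bracket as ab - ba; the y1-initial words give the coefficients.
Composite bracket: [[y4, y3], [[y5, y2], y1]]
Full expansion: 16 signed words from ab - ba (2^4 = 16).
Coefficients come from the y1-initial words:
  y1y2y5y3y4 (sign +1) contributes +[[[[y1, y2], y5], y3], y4]
  y1y2y5y4y3 (sign -1) contributes -[[[[y1, y2], y5], y4], y3]
  y1y5y2y3y4 (sign -1) contributes -[[[[y1, y5], y2], y3], y4]
  y1y5y2y4y3 (sign +1) contributes +[[[[y1, y5], y2], y4], y3]

[[[[y1, y2], y5], y3], y4] - [[[[y1, y2], y5], y4], y3] - [[[[y1, y5], y2], y3], y4] + [[[[y1, y5], y2], y4], y3]


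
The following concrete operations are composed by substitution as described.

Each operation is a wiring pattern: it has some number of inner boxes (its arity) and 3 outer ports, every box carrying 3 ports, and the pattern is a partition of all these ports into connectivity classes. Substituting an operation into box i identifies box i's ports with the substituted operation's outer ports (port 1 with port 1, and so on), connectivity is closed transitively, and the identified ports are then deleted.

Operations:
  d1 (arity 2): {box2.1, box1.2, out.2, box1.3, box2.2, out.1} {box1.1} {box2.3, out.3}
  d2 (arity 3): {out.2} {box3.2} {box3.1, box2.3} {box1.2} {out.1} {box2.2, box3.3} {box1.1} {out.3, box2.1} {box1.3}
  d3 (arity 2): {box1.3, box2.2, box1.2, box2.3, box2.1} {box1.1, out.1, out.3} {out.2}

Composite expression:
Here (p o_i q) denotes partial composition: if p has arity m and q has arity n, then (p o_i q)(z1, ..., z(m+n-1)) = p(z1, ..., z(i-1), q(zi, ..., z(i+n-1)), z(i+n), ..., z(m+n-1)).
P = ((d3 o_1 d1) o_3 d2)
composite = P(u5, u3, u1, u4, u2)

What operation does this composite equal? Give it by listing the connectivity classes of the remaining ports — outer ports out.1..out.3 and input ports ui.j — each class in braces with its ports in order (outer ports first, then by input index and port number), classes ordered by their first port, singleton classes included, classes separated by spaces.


{out.1, out.3, u3.1, u3.2, u3.3, u4.1, u5.2, u5.3} {out.2} {u1.1} {u1.2} {u1.3} {u2.1, u4.3} {u2.2} {u2.3, u4.2} {u5.1}

Substituting into d3 glues patterns; closure does the rest.
through d1, on inputs (u5, u3): {out.1, out.2, u3.1, u3.2, u5.2, u5.3} {out.3, u3.3} {u5.1} (out.j = stage outer ports)
through d2, on inputs (u1, u4, u2): {out.1} {out.2} {out.3, u4.1} {u1.1} {u1.2} {u1.3} {u2.1, u4.3} {u2.2} {u2.3, u4.2} (out.j = stage outer ports)
through d3, on inputs (u5, u3, u1, u4, u2): {out.1, out.3, u3.1, u3.2, u3.3, u4.1, u5.2, u5.3} {out.2} {u1.1} {u1.2} {u1.3} {u2.1, u4.3} {u2.2} {u2.3, u4.2} {u5.1} (out.j = stage outer ports)


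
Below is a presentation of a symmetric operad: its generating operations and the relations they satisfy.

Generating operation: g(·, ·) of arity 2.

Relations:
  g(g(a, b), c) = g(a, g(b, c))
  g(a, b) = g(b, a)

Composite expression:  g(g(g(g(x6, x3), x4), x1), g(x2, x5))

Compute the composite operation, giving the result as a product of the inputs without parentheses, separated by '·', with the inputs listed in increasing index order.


x1 · x2 · x3 · x4 · x5 · x6

Shape and order are irrelevant to g; the x-input set decides.
g(x6, x3) linearizes to x6 · x3
g(g(x6, x3), x4) linearizes to x6 · x3 · x4
g(g(g(x6, x3), x4), x1) linearizes to x6 · x3 · x4 · x1
g(x2, x5) linearizes to x2 · x5
g(g(g(g(x6, x3), x4), x1), g(x2, x5)) linearizes to x6 · x3 · x4 · x1 · x2 · x5
reordering the factors by index: x1 · x2 · x3 · x4 · x5 · x6


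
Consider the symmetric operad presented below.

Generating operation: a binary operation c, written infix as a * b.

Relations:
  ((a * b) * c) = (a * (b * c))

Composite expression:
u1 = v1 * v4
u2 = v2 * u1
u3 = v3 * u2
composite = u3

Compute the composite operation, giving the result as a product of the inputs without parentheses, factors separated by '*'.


Associativity of c dissolves the nesting; only the v-input order survives.
(v1 * v4) unparenthesizes to v1 * v4
(v2 * (v1 * v4)) unparenthesizes to v2 * v1 * v4
(v3 * (v2 * (v1 * v4))) unparenthesizes to v3 * v2 * v1 * v4

v3 * v2 * v1 * v4


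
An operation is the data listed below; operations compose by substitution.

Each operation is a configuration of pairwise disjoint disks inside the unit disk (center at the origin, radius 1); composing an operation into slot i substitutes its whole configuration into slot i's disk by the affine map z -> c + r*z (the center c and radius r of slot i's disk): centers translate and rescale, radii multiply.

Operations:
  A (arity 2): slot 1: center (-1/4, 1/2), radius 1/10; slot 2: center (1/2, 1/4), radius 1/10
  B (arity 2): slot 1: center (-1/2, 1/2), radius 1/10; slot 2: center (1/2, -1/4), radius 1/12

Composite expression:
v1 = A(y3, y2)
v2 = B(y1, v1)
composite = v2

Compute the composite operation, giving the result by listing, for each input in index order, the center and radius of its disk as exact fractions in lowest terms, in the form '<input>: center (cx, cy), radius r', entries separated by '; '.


y1: center (-1/2, 1/2), radius 1/10; y2: center (13/24, -11/48), radius 1/120; y3: center (23/48, -5/24), radius 1/120

Follow each y-input down from B: c' goes to c + r*c', radius to r*r'.
y1: after 1 affine step, its disk has center (-1/2, 1/2), radius 1/10
y3: after 2 affine steps, its disk has center (23/48, -5/24), radius 1/120
y2: after 2 affine steps, its disk has center (13/24, -11/48), radius 1/120


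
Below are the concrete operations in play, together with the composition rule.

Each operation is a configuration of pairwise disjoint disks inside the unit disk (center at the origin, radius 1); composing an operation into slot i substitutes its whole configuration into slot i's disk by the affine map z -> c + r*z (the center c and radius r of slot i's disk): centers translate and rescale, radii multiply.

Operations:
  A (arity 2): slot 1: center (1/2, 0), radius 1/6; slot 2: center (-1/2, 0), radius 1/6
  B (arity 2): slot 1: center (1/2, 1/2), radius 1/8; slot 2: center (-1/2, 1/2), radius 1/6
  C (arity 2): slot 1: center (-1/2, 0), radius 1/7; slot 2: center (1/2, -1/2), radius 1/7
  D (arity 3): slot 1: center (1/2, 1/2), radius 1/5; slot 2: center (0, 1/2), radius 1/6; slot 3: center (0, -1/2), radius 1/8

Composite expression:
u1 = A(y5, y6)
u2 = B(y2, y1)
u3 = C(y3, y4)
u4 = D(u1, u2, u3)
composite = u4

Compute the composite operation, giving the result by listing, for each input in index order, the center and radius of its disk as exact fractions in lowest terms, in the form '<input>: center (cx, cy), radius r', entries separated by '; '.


Only the slot chain above each y matters under D; compose those maps.
tracing y5 down its 2-map path: center (3/5, 1/2), radius 1/30
tracing y6 down its 2-map path: center (2/5, 1/2), radius 1/30
tracing y2 down its 2-map path: center (1/12, 7/12), radius 1/48
tracing y1 down its 2-map path: center (-1/12, 7/12), radius 1/36
tracing y3 down its 2-map path: center (-1/16, -1/2), radius 1/56
tracing y4 down its 2-map path: center (1/16, -9/16), radius 1/56

y1: center (-1/12, 7/12), radius 1/36; y2: center (1/12, 7/12), radius 1/48; y3: center (-1/16, -1/2), radius 1/56; y4: center (1/16, -9/16), radius 1/56; y5: center (3/5, 1/2), radius 1/30; y6: center (2/5, 1/2), radius 1/30


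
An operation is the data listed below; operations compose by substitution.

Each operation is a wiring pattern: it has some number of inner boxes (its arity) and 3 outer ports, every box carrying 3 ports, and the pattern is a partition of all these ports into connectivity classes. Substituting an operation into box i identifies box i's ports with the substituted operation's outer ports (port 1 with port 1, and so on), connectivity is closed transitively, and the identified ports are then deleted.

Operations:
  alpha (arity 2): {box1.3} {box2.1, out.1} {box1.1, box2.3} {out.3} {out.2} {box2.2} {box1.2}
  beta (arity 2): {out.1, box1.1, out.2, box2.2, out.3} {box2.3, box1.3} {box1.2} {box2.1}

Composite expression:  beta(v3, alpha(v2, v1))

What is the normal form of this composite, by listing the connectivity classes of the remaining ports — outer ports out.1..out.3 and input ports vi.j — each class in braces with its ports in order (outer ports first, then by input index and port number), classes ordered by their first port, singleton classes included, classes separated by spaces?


{out.1, out.2, out.3, v3.1} {v1.1} {v1.2} {v1.3, v2.1} {v2.2} {v2.3} {v3.2} {v3.3}

After gluing at beta, chains via deleted ports link the v-ports.
through alpha, on inputs (v2, v1): {out.1, v1.1} {out.2} {out.3} {v1.2} {v1.3, v2.1} {v2.2} {v2.3} (out.j = stage outer ports)
through beta, on inputs (v3, v2, v1): {out.1, out.2, out.3, v3.1} {v1.1} {v1.2} {v1.3, v2.1} {v2.2} {v2.3} {v3.2} {v3.3} (out.j = stage outer ports)


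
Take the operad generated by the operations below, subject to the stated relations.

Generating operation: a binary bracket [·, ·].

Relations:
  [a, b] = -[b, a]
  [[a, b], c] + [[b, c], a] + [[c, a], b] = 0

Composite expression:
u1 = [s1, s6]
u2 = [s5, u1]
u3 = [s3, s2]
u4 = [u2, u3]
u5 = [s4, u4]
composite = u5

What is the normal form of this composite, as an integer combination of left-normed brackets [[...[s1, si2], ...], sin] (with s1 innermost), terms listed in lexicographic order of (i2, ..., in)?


-[[[[[s1, s6], s5], s2], s3], s4] + [[[[[s1, s6], s5], s3], s2], s4]

In the tensor algebra, words opening s1 carry the s1-anchored form.
Composite bracket: [s4, [[s5, [s1, s6]], [s3, s2]]]
Full expansion: 32 signed words from ab - ba (2^5 = 32).
Collect the words opening with s1:
  s1s6s5s2s3s4 appears with sign -1, giving the term -[[[[[s1, s6], s5], s2], s3], s4]
  s1s6s5s3s2s4 appears with sign +1, giving the term +[[[[[s1, s6], s5], s3], s2], s4]


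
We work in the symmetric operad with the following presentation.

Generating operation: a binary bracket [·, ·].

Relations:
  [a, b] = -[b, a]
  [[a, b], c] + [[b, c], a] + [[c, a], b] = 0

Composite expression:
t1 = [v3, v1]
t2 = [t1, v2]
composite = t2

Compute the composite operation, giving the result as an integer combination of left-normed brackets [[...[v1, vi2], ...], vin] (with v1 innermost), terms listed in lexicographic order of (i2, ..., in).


-[[v1, v3], v2]


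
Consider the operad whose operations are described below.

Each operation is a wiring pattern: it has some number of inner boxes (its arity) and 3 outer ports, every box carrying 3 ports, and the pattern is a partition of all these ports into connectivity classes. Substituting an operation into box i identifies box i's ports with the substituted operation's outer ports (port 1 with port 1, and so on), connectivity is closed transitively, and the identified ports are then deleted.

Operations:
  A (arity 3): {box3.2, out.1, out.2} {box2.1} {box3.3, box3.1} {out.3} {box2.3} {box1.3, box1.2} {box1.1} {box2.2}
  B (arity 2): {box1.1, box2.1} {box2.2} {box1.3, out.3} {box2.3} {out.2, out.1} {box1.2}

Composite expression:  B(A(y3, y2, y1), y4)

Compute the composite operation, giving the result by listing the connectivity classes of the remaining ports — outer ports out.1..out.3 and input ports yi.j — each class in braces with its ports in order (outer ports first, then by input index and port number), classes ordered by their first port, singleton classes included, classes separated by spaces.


{out.1, out.2} {out.3} {y1.1, y1.3} {y1.2, y4.1} {y2.1} {y2.2} {y2.3} {y3.1} {y3.2, y3.3} {y4.2} {y4.3}
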